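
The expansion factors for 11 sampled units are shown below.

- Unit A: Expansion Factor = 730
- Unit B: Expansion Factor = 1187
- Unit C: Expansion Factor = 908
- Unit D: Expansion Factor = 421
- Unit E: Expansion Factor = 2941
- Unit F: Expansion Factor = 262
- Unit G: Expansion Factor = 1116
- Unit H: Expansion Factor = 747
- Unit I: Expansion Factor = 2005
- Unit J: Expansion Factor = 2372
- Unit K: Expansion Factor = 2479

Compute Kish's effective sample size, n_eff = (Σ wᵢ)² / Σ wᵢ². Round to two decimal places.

Σ wᵢ = 15168
Σ wᵢ² = 29257014
n_eff = 15168² / 29257014 = 230068224 / 29257014 = 7.8636946

7.86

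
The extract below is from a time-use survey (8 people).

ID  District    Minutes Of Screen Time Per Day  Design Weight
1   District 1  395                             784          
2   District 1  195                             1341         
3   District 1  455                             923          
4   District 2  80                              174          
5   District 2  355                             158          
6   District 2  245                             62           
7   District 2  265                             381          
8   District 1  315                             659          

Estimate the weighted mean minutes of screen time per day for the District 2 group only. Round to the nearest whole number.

District 2 rows: 4, 5, 6, 7
Weighted sum = 80×174 + 355×158 + 245×62 + 265×381
  = 13920 + 56090 + 15190 + 100965 = 186165
Sum of weights = 174 + 158 + 62 + 381 = 775
Weighted mean = 186165 / 775 = 240.2129

240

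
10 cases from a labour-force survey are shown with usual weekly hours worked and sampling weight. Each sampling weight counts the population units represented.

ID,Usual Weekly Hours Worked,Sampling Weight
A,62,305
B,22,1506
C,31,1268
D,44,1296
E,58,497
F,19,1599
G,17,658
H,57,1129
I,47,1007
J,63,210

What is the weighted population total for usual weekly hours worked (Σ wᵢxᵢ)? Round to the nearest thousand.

Weighted total = 343679

344000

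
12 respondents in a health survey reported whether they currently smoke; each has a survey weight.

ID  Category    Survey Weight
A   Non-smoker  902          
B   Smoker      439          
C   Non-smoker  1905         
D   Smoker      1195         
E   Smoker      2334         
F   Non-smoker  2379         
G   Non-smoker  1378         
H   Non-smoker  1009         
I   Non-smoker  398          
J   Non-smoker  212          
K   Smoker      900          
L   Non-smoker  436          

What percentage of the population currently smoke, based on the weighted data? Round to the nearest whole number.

Sum of weights for 'Smoker' = 439 + 1195 + 2334 + 900 = 4868
Total weight = 902 + 439 + 1905 + 1195 + 2334 + 2379 + 1378 + 1009 + 398 + 212 + 900 + 436 = 13487
Weighted proportion = 4868 / 13487 = 0.36094016 → 36.094016%

36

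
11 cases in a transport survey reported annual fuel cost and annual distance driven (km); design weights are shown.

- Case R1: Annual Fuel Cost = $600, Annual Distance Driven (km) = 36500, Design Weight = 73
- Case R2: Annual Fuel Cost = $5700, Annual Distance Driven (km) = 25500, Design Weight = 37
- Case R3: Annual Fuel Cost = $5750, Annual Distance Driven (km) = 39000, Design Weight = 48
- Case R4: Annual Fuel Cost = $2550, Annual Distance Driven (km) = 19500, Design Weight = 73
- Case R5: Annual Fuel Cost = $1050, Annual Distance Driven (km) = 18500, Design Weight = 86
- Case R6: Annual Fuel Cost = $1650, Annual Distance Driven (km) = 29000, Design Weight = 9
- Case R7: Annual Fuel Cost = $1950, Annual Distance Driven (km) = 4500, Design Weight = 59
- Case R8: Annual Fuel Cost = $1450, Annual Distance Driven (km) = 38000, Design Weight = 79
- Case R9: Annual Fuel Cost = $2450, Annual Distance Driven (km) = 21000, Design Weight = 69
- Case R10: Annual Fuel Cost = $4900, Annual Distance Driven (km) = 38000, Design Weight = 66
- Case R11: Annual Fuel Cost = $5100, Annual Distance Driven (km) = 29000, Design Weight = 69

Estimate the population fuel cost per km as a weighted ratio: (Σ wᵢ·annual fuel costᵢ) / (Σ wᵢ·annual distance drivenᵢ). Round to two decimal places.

0.11

Σ wᵢ·y = 600×73 + 5700×37 + 5750×48 + 2550×73 + 1050×86 + 1650×9 + 1950×59 + 1450×79 + 2450×69 + 4900×66 + 5100×69
  = 1895950
Σ wᵢ·x = 36500×73 + 25500×37 + 39000×48 + 19500×73 + 18500×86 + 29000×9 + 4500×59 + 38000×79 + 21000×69 + 38000×66 + 29000×69
  = 2664500 + 943500 + 1872000 + 1423500 + 1591000 + 261000 + 265500 + 3002000 + 1449000 + 2508000 + 2001000 = 17981000
Ratio = 1895950 / 17981000 = 0.10544186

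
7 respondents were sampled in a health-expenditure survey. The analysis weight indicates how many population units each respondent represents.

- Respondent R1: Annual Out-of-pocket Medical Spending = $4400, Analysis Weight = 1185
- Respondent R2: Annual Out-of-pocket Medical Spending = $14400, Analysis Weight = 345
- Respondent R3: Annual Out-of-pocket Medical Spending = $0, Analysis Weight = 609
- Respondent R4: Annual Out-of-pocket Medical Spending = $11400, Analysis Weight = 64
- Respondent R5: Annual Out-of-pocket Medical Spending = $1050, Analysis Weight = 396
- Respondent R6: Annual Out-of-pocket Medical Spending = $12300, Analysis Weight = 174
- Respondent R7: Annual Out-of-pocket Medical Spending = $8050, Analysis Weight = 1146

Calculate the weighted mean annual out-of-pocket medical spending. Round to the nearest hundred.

5800

Weighted sum = 4400×1185 + 14400×345 + 0×609 + 11400×64 + 1050×396 + 12300×174 + 8050×1146
  = 5214000 + 4968000 + 0 + 729600 + 415800 + 2140200 + 9225300 = 22692900
Sum of weights = 1185 + 345 + 609 + 64 + 396 + 174 + 1146 = 3919
Weighted mean = 22692900 / 3919 = 5790.4823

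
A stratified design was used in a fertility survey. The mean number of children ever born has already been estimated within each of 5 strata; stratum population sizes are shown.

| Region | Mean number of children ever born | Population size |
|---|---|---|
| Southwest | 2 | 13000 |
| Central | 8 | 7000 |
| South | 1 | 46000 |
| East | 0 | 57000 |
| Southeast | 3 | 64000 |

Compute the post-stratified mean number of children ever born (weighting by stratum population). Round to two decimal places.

Σ Nₕ·x̄ₕ = 2×13000 + 8×7000 + 1×46000 + 0×57000 + 3×64000
  = 26000 + 56000 + 46000 + 0 + 192000 = 320000
Σ Nₕ = 13000 + 7000 + 46000 + 57000 + 64000 = 187000
Overall mean = 320000 / 187000 = 1.7112299

1.71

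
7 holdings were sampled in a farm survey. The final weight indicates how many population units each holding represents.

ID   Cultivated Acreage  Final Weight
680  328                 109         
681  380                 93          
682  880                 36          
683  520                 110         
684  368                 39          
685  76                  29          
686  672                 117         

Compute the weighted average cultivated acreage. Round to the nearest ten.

Weighted sum = 328×109 + 380×93 + 880×36 + 520×110 + 368×39 + 76×29 + 672×117
  = 35752 + 35340 + 31680 + 57200 + 14352 + 2204 + 78624 = 255152
Sum of weights = 109 + 93 + 36 + 110 + 39 + 29 + 117 = 533
Weighted mean = 255152 / 533 = 478.70919

480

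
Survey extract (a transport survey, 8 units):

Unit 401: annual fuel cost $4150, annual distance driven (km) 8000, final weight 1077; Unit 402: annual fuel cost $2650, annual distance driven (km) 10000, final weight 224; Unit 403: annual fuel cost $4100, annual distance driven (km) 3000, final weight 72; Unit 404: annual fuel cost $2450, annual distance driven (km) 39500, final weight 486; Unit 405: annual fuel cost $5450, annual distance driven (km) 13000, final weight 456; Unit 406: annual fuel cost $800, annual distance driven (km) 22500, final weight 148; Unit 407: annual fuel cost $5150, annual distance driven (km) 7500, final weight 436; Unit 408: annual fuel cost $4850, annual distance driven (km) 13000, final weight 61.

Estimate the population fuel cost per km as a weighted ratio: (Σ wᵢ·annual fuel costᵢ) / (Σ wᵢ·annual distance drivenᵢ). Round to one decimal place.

0.3

Σ wᵢ·y = 4150×1077 + 2650×224 + 4100×72 + 2450×486 + 5450×456 + 800×148 + 5150×436 + 4850×61
  = 4469550 + 593600 + 295200 + 1190700 + 2485200 + 118400 + 2245400 + 295850 = 11693900
Σ wᵢ·x = 8000×1077 + 10000×224 + 3000×72 + 39500×486 + 13000×456 + 22500×148 + 7500×436 + 13000×61
  = 8616000 + 2240000 + 216000 + 19197000 + 5928000 + 3330000 + 3270000 + 793000 = 43590000
Ratio = 11693900 / 43590000 = 0.26827025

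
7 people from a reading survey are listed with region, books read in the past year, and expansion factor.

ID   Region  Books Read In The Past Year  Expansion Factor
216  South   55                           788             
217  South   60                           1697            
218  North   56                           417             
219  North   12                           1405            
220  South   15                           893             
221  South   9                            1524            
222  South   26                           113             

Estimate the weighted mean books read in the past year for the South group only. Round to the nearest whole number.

South rows: 216, 217, 220, 221, 222
Weighted sum = 55×788 + 60×1697 + 15×893 + 9×1524 + 26×113
  = 43340 + 101820 + 13395 + 13716 + 2938 = 175209
Sum of weights = 788 + 1697 + 893 + 1524 + 113 = 5015
Weighted mean = 175209 / 5015 = 34.936989

35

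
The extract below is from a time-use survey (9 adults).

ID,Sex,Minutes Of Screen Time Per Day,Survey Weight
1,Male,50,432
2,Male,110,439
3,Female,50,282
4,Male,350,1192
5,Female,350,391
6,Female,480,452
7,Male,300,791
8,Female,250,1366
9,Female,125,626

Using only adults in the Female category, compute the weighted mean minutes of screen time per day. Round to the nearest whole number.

Female rows: 3, 5, 6, 8, 9
Weighted sum = 50×282 + 350×391 + 480×452 + 250×1366 + 125×626
  = 14100 + 136850 + 216960 + 341500 + 78250 = 787660
Sum of weights = 282 + 391 + 452 + 1366 + 626 = 3117
Weighted mean = 787660 / 3117 = 252.69811

253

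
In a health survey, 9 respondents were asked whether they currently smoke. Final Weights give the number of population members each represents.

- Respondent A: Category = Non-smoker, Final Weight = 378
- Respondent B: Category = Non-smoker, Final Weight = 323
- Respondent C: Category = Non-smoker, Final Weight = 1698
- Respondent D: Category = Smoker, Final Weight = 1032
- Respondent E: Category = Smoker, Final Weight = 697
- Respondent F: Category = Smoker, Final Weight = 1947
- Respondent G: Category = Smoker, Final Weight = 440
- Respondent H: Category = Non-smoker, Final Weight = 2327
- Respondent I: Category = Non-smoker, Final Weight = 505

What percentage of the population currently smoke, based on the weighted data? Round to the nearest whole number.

44

Sum of weights for 'Smoker' = 1032 + 697 + 1947 + 440 = 4116
Total weight = 9347
Weighted proportion = 4116 / 9347 = 0.44035519 → 44.035519%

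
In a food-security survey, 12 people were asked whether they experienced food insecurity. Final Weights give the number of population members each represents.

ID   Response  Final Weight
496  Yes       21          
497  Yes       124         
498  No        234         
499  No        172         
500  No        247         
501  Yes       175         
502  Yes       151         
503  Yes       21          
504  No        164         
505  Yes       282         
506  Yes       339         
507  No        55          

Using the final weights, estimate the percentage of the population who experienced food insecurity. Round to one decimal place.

56.1

Sum of weights for 'Yes' = 21 + 124 + 175 + 151 + 21 + 282 + 339 = 1113
Total weight = 1985
Weighted proportion = 1113 / 1985 = 0.56070529 → 56.070529%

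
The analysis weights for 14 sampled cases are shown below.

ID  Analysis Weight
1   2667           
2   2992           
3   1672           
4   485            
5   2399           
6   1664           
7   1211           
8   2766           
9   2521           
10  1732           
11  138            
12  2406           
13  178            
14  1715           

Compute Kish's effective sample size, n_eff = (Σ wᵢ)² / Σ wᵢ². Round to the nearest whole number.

11

Σ wᵢ = 24546
Σ wᵢ² = 54873190
n_eff = 24546² / 54873190 = 602506116 / 54873190 = 10.979972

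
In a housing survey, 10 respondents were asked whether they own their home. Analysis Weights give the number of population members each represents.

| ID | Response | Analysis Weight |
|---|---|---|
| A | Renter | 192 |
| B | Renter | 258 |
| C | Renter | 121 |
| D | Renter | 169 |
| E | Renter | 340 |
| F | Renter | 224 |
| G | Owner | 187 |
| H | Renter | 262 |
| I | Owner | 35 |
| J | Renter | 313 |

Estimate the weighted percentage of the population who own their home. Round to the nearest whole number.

Sum of weights for 'Owner' = 187 + 35 = 222
Total weight = 192 + 258 + 121 + 169 + 340 + 224 + 187 + 262 + 35 + 313 = 2101
Weighted proportion = 222 / 2101 = 0.10566397 → 10.566397%

11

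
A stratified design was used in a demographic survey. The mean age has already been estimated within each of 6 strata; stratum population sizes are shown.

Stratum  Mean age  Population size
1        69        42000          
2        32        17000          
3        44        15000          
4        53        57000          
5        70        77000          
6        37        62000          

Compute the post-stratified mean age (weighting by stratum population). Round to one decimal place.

Σ Nₕ·x̄ₕ = 69×42000 + 32×17000 + 44×15000 + 53×57000 + 70×77000 + 37×62000
  = 2898000 + 544000 + 660000 + 3021000 + 5390000 + 2294000 = 14807000
Σ Nₕ = 42000 + 17000 + 15000 + 57000 + 77000 + 62000 = 270000
Overall mean = 14807000 / 270000 = 54.840741

54.8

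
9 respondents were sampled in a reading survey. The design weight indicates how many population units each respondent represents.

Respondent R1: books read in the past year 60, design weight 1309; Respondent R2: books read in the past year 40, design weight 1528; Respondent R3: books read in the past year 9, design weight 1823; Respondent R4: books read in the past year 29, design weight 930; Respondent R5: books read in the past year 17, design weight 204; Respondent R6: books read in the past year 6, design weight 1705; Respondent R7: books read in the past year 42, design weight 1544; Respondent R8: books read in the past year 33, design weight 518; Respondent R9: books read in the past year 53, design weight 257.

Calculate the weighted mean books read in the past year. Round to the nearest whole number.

30

Weighted sum = 60×1309 + 40×1528 + 9×1823 + 29×930 + 17×204 + 6×1705 + 42×1544 + 33×518 + 53×257
  = 78540 + 61120 + 16407 + 26970 + 3468 + 10230 + 64848 + 17094 + 13621 = 292298
Sum of weights = 1309 + 1528 + 1823 + 930 + 204 + 1705 + 1544 + 518 + 257 = 9818
Weighted mean = 292298 / 9818 = 29.771644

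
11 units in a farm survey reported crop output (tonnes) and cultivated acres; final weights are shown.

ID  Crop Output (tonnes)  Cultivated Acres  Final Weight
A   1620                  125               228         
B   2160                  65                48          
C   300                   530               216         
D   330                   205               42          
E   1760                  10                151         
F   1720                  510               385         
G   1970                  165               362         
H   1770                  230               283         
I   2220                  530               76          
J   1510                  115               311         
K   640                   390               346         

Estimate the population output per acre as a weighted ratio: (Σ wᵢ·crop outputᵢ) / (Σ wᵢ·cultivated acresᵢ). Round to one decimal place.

Σ wᵢ·y = 1620×228 + 2160×48 + 300×216 + 330×42 + 1760×151 + 1720×385 + 1970×362 + 1770×283 + 2220×76 + 1510×311 + 640×346
  = 369360 + 103680 + 64800 + 13860 + 265760 + 662200 + 713140 + 500910 + 168720 + 469610 + 221440 = 3553480
Σ wᵢ·x = 125×228 + 65×48 + 530×216 + 205×42 + 10×151 + 510×385 + 165×362 + 230×283 + 530×76 + 115×311 + 390×346
  = 688375
Ratio = 3553480 / 688375 = 5.1621282

5.2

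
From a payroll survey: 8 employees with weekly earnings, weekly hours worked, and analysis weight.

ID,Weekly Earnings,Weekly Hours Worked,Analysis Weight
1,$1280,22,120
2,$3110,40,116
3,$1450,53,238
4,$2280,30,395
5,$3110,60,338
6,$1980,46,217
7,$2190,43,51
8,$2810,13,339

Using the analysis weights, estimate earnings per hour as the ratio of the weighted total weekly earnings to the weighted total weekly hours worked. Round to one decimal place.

Σ wᵢ·y = 1280×120 + 3110×116 + 1450×238 + 2280×395 + 3110×338 + 1980×217 + 2190×51 + 2810×339
  = 153600 + 360760 + 345100 + 900600 + 1051180 + 429660 + 111690 + 952590 = 4305180
Σ wᵢ·x = 22×120 + 40×116 + 53×238 + 30×395 + 60×338 + 46×217 + 43×51 + 13×339
  = 2640 + 4640 + 12614 + 11850 + 20280 + 9982 + 2193 + 4407 = 68606
Ratio = 4305180 / 68606 = 62.752237

62.8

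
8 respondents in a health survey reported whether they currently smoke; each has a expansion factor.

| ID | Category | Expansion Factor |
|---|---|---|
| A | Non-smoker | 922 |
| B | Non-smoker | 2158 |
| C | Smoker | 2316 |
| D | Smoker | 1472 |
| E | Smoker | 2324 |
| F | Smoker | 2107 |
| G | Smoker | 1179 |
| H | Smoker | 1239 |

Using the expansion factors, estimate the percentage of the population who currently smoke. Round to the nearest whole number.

Sum of weights for 'Smoker' = 2316 + 1472 + 2324 + 2107 + 1179 + 1239 = 10637
Total weight = 922 + 2158 + 2316 + 1472 + 2324 + 2107 + 1179 + 1239 = 13717
Weighted proportion = 10637 / 13717 = 0.77546111 → 77.546111%

78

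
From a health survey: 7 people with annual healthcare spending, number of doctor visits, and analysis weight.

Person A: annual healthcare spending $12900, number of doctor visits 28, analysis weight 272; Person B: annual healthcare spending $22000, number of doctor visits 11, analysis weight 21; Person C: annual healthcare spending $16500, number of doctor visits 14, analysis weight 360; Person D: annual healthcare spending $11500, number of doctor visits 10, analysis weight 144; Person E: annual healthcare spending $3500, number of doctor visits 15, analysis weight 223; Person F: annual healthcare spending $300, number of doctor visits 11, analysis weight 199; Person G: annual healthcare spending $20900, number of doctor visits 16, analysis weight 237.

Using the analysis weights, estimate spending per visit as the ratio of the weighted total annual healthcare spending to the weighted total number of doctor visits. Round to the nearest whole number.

Σ wᵢ·y = 12900×272 + 22000×21 + 16500×360 + 11500×144 + 3500×223 + 300×199 + 20900×237
  = 3508800 + 462000 + 5940000 + 1656000 + 780500 + 59700 + 4953300 = 17360300
Σ wᵢ·x = 28×272 + 11×21 + 14×360 + 10×144 + 15×223 + 11×199 + 16×237
  = 7616 + 231 + 5040 + 1440 + 3345 + 2189 + 3792 = 23653
Ratio = 17360300 / 23653 = 733.95764

734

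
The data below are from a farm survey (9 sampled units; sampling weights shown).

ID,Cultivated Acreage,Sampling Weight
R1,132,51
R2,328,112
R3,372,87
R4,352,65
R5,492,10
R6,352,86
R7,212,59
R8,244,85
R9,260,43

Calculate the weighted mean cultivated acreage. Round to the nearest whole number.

298

Weighted sum = 132×51 + 328×112 + 372×87 + 352×65 + 492×10 + 352×86 + 212×59 + 244×85 + 260×43
  = 6732 + 36736 + 32364 + 22880 + 4920 + 30272 + 12508 + 20740 + 11180 = 178332
Sum of weights = 51 + 112 + 87 + 65 + 10 + 86 + 59 + 85 + 43 = 598
Weighted mean = 178332 / 598 = 298.21405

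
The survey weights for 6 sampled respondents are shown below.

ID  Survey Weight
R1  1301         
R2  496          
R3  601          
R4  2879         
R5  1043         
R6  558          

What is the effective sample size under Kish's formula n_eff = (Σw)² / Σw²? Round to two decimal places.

3.95

Σ wᵢ = 1301 + 496 + 601 + 2879 + 1043 + 558 = 6878
Σ wᵢ² = 1692601 + 246016 + 361201 + 8288641 + 1087849 + 311364 = 11987672
n_eff = 6878² / 11987672 = 47306884 / 11987672 = 3.9462945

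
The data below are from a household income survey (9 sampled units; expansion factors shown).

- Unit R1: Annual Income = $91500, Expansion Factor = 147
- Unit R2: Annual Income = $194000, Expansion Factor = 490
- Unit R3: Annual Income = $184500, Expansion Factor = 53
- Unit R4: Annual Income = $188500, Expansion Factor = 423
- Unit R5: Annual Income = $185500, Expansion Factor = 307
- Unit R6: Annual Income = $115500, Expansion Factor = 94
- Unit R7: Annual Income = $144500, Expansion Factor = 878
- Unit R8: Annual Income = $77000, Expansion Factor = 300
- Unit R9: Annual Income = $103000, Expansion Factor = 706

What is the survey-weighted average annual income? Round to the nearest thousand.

Weighted sum = 91500×147 + 194000×490 + 184500×53 + 188500×423 + 185500×307 + 115500×94 + 144500×878 + 77000×300 + 103000×706
  = 13450500 + 95060000 + 9778500 + 79735500 + 56948500 + 10857000 + 126871000 + 23100000 + 72718000 = 488519000
Sum of weights = 147 + 490 + 53 + 423 + 307 + 94 + 878 + 300 + 706 = 3398
Weighted mean = 488519000 / 3398 = 143766.63

144000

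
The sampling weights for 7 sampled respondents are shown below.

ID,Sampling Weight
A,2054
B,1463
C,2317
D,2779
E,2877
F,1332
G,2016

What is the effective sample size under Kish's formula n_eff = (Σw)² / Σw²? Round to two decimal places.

Σ wᵢ = 2054 + 1463 + 2317 + 2779 + 2877 + 1332 + 2016 = 14838
Σ wᵢ² = 4218916 + 2140369 + 5368489 + 7722841 + 8277129 + 1774224 + 4064256 = 33566224
n_eff = 14838² / 33566224 = 220166244 / 33566224 = 6.5591603

6.56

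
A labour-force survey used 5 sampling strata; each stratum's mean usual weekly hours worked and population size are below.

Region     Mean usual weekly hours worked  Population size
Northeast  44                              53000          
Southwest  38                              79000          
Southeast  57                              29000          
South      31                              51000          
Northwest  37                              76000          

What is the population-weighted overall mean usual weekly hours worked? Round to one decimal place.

Σ Nₕ·x̄ₕ = 44×53000 + 38×79000 + 57×29000 + 31×51000 + 37×76000
  = 2332000 + 3002000 + 1653000 + 1581000 + 2812000 = 11380000
Σ Nₕ = 288000
Overall mean = 11380000 / 288000 = 39.513889

39.5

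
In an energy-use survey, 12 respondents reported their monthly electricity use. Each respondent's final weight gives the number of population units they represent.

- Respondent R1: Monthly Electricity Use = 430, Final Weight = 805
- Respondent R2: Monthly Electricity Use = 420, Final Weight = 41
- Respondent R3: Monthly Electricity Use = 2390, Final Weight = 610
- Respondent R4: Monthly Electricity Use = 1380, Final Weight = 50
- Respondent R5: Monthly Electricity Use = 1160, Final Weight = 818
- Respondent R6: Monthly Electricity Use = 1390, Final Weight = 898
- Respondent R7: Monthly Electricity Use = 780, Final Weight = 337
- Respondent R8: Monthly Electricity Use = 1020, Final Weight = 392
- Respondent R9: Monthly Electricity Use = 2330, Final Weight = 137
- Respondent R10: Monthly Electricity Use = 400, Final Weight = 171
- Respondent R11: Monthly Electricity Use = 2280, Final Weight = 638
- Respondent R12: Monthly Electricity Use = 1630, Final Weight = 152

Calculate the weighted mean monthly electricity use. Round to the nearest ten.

Weighted sum = 430×805 + 420×41 + 2390×610 + 1380×50 + 1160×818 + 1390×898 + 780×337 + 1020×392 + 2330×137 + 400×171 + 2280×638 + 1630×152
  = 6840080
Sum of weights = 805 + 41 + 610 + 50 + 818 + 898 + 337 + 392 + 137 + 171 + 638 + 152 = 5049
Weighted mean = 6840080 / 5049 = 1354.7396

1350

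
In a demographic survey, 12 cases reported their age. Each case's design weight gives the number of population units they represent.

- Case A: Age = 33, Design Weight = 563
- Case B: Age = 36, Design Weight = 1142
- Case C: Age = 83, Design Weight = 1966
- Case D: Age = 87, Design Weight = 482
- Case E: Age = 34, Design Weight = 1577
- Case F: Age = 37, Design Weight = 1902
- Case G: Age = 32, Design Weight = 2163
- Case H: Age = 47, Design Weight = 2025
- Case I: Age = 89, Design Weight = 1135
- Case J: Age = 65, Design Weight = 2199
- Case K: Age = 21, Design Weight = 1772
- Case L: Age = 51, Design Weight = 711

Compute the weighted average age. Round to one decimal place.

49.4

Weighted sum = 33×563 + 36×1142 + 83×1966 + 87×482 + 34×1577 + 37×1902 + 32×2163 + 47×2025 + 89×1135 + 65×2199 + 21×1772 + 51×711
  = 18579 + 41112 + 163178 + 41934 + 53618 + 70374 + 69216 + 95175 + 101015 + 142935 + 37212 + 36261 = 870609
Sum of weights = 563 + 1142 + 1966 + 482 + 1577 + 1902 + 2163 + 2025 + 1135 + 2199 + 1772 + 711 = 17637
Weighted mean = 870609 / 17637 = 49.362647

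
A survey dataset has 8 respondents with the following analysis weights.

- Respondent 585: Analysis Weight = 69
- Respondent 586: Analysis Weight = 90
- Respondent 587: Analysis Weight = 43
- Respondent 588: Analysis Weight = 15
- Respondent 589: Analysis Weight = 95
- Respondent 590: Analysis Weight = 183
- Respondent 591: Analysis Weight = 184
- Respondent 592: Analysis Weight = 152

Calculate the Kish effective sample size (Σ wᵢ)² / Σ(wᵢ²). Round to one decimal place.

Σ wᵢ = 69 + 90 + 43 + 15 + 95 + 183 + 184 + 152 = 831
Σ wᵢ² = 4761 + 8100 + 1849 + 225 + 9025 + 33489 + 33856 + 23104 = 114409
n_eff = 831² / 114409 = 690561 / 114409 = 6.0358975

6.0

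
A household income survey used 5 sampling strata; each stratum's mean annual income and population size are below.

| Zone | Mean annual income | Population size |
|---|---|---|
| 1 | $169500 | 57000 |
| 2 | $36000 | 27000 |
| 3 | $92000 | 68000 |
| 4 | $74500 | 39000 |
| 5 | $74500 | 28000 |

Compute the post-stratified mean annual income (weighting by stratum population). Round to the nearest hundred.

99900

Σ Nₕ·x̄ₕ = 169500×57000 + 36000×27000 + 92000×68000 + 74500×39000 + 74500×28000
  = 9661500000 + 972000000 + 6256000000 + 2905500000 + 2086000000 = 21881000000
Σ Nₕ = 57000 + 27000 + 68000 + 39000 + 28000 = 219000
Overall mean = 21881000000 / 219000 = 99913.242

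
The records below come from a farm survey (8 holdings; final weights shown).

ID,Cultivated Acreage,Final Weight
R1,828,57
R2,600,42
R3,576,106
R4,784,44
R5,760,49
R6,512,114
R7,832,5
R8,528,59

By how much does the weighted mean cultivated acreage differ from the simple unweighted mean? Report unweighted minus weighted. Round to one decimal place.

49.6

Unweighted sum = 828 + 600 + 576 + 784 + 760 + 512 + 832 + 528 = 5420
Unweighted mean = 5420 / 8 = 677.5
Weighted sum = 298868
Sum of weights = 476
Weighted mean = 298868 / 476 = 627.87395
Difference (unweighted minus weighted) = 49.62605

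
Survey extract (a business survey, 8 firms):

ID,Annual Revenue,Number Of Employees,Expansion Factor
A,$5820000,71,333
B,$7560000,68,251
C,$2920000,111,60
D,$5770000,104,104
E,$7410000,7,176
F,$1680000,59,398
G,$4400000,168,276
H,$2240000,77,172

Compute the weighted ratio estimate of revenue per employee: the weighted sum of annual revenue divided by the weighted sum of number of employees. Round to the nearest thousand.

Σ wᵢ·y = 8183380000
Σ wᵢ·x = 71×333 + 68×251 + 111×60 + 104×104 + 7×176 + 59×398 + 168×276 + 77×172
  = 23643 + 17068 + 6660 + 10816 + 1232 + 23482 + 46368 + 13244 = 142513
Ratio = 8183380000 / 142513 = 57421.99

57000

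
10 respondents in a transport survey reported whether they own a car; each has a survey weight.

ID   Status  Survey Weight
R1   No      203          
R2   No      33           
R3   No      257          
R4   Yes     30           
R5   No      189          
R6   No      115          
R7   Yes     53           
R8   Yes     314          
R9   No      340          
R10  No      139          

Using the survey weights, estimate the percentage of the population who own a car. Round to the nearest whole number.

24

Sum of weights for 'Yes' = 30 + 53 + 314 = 397
Total weight = 203 + 33 + 257 + 30 + 189 + 115 + 53 + 314 + 340 + 139 = 1673
Weighted proportion = 397 / 1673 = 0.23729827 → 23.729827%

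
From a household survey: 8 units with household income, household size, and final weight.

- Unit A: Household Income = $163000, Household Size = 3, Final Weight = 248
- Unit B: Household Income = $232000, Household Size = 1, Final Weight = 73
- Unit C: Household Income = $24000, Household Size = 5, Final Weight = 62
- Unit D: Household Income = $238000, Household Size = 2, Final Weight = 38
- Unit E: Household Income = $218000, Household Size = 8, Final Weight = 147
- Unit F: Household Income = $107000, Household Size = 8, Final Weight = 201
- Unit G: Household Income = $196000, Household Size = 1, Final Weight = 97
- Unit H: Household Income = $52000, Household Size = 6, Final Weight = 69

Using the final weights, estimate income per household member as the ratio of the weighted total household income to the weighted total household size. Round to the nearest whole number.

Σ wᵢ·y = 163000×248 + 232000×73 + 24000×62 + 238000×38 + 218000×147 + 107000×201 + 196000×97 + 52000×69
  = 40424000 + 16936000 + 1488000 + 9044000 + 32046000 + 21507000 + 19012000 + 3588000 = 144045000
Σ wᵢ·x = 3×248 + 1×73 + 5×62 + 2×38 + 8×147 + 8×201 + 1×97 + 6×69
  = 744 + 73 + 310 + 76 + 1176 + 1608 + 97 + 414 = 4498
Ratio = 144045000 / 4498 = 32024.233

32024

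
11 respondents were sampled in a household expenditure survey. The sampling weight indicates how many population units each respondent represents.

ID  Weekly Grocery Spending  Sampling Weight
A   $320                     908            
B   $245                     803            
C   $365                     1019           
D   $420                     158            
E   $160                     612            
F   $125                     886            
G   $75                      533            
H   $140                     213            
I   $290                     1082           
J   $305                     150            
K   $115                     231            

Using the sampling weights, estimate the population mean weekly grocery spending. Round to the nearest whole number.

241

Weighted sum = 1590150
Sum of weights = 908 + 803 + 1019 + 158 + 612 + 886 + 533 + 213 + 1082 + 150 + 231 = 6595
Weighted mean = 1590150 / 6595 = 241.11448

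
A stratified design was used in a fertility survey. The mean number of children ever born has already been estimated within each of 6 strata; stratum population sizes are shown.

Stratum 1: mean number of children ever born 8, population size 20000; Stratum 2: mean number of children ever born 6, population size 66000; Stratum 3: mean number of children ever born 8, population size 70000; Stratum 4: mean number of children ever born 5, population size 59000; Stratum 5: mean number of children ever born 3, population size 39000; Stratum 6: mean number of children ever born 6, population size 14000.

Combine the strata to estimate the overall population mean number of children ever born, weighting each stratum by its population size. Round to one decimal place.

Σ Nₕ·x̄ₕ = 8×20000 + 6×66000 + 8×70000 + 5×59000 + 3×39000 + 6×14000
  = 1612000
Σ Nₕ = 20000 + 66000 + 70000 + 59000 + 39000 + 14000 = 268000
Overall mean = 1612000 / 268000 = 6.0149254

6.0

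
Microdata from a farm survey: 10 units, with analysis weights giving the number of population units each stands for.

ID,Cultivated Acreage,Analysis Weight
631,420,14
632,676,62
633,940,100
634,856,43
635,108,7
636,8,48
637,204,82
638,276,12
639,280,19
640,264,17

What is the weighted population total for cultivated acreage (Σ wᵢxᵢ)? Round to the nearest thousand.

210000

Weighted total = 420×14 + 676×62 + 940×100 + 856×43 + 108×7 + 8×48 + 204×82 + 276×12 + 280×19 + 264×17
  = 5880 + 41912 + 94000 + 36808 + 756 + 384 + 16728 + 3312 + 5320 + 4488 = 209588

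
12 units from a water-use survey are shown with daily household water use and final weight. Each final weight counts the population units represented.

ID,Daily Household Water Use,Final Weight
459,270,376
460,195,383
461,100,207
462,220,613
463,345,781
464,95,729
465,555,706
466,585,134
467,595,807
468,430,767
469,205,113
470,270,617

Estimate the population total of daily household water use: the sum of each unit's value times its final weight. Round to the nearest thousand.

Weighted total = 270×376 + 195×383 + 100×207 + 220×613 + 345×781 + 95×729 + 555×706 + 585×134 + 595×807 + 430×767 + 205×113 + 270×617
  = 101520 + 74685 + 20700 + 134860 + 269445 + 69255 + 391830 + 78390 + 480165 + 329810 + 23165 + 166590 = 2140415

2140000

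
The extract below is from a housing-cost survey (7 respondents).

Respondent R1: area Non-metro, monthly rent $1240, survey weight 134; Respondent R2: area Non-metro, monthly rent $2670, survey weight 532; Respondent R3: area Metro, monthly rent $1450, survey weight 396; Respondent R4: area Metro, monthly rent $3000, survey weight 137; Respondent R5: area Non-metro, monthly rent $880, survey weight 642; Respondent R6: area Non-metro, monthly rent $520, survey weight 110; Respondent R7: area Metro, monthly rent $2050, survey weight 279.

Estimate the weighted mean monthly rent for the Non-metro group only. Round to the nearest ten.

1560

Non-metro rows: R1, R2, R5, R6
Weighted sum = 1240×134 + 2670×532 + 880×642 + 520×110
  = 166160 + 1420440 + 564960 + 57200 = 2208760
Sum of weights = 134 + 532 + 642 + 110 = 1418
Weighted mean = 2208760 / 1418 = 1557.6587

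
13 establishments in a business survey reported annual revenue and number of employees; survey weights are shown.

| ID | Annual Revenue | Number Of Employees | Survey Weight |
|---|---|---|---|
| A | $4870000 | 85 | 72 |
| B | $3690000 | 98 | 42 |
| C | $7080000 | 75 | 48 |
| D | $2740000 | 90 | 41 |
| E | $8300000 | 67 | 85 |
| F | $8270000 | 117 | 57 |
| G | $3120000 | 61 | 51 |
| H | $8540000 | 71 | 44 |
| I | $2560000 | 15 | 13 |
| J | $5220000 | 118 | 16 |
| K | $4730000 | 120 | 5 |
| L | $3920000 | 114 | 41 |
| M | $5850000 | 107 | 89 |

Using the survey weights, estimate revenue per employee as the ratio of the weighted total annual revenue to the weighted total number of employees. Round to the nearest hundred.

Σ wᵢ·y = 3491390000
Σ wᵢ·x = 53005
Ratio = 3491390000 / 53005 = 65869.069

65900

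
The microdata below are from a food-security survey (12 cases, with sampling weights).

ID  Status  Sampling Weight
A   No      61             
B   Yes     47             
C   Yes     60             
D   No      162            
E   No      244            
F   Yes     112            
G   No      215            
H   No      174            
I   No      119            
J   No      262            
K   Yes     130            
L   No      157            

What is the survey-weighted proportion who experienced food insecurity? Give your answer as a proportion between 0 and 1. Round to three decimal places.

0.200

Sum of weights for 'Yes' = 47 + 60 + 112 + 130 = 349
Total weight = 61 + 47 + 60 + 162 + 244 + 112 + 215 + 174 + 119 + 262 + 130 + 157 = 1743
Weighted proportion = 349 / 1743 = 0.20022949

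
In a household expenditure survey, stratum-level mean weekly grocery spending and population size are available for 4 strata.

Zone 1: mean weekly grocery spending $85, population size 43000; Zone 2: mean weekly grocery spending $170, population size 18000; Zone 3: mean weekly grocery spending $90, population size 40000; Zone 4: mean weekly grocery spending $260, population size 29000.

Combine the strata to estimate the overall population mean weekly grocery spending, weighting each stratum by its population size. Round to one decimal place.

Σ Nₕ·x̄ₕ = 85×43000 + 170×18000 + 90×40000 + 260×29000
  = 17855000
Σ Nₕ = 130000
Overall mean = 17855000 / 130000 = 137.34615

137.3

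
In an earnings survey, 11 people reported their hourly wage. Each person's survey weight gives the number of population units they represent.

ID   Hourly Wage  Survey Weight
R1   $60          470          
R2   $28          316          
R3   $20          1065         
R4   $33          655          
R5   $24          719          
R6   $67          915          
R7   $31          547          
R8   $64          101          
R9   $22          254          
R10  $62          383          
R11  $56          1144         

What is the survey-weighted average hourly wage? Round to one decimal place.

41.9

Weighted sum = 60×470 + 28×316 + 20×1065 + 33×655 + 24×719 + 67×915 + 31×547 + 64×101 + 22×254 + 62×383 + 56×1144
  = 275343
Sum of weights = 470 + 316 + 1065 + 655 + 719 + 915 + 547 + 101 + 254 + 383 + 1144 = 6569
Weighted mean = 275343 / 6569 = 41.915512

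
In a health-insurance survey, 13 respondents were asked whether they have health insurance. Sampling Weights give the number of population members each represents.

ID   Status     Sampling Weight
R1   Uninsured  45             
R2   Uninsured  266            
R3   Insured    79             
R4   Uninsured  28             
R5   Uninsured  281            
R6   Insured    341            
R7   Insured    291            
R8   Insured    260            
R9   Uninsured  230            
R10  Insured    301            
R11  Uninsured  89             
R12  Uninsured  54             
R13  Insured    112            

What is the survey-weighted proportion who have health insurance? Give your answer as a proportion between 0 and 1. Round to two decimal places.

Sum of weights for 'Insured' = 79 + 341 + 291 + 260 + 301 + 112 = 1384
Total weight = 2377
Weighted proportion = 1384 / 2377 = 0.58224653

0.58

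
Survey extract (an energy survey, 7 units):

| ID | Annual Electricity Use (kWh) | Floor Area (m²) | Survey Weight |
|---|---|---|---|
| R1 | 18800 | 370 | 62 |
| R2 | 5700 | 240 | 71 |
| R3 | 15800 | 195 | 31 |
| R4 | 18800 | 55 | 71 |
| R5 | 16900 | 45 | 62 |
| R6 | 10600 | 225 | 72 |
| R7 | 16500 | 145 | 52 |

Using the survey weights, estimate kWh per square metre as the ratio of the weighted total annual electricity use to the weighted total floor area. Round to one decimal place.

Σ wᵢ·y = 18800×62 + 5700×71 + 15800×31 + 18800×71 + 16900×62 + 10600×72 + 16500×52
  = 1165600 + 404700 + 489800 + 1334800 + 1047800 + 763200 + 858000 = 6063900
Σ wᵢ·x = 370×62 + 240×71 + 195×31 + 55×71 + 45×62 + 225×72 + 145×52
  = 76460
Ratio = 6063900 / 76460 = 79.308135

79.3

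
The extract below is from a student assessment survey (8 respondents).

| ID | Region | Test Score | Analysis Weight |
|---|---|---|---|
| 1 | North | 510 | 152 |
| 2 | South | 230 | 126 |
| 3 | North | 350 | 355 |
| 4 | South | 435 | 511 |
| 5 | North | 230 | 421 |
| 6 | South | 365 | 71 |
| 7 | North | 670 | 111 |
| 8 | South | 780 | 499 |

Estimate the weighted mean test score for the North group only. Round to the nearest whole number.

359

North rows: 1, 3, 5, 7
Weighted sum = 510×152 + 350×355 + 230×421 + 670×111
  = 77520 + 124250 + 96830 + 74370 = 372970
Sum of weights = 1039
Weighted mean = 372970 / 1039 = 358.97016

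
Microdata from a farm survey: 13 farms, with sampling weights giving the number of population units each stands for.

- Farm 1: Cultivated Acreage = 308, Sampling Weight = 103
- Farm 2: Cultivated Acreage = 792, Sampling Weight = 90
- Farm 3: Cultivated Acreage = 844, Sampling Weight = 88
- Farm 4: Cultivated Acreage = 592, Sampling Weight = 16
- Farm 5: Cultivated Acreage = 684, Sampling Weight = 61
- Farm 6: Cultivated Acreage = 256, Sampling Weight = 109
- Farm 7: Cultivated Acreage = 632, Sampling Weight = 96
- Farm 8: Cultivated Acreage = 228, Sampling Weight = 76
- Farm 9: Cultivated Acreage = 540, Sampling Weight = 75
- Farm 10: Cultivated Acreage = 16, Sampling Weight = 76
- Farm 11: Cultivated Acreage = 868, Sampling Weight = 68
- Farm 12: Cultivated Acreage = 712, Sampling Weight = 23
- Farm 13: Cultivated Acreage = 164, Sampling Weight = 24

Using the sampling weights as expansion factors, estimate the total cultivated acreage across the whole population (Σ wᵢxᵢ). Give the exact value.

Weighted total = 455428

455428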